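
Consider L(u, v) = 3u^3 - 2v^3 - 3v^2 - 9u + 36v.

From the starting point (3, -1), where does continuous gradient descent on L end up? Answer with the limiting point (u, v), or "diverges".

(1, -3)

L is separable, so gradient descent decouples: u follows -∂L/∂u, v follows -∂L/∂v.
∂L/∂u = 9(u - 1)(u + 1); at u=3 this is 72, so u decreases.
∂L/∂v = -6(v - 2)(v + 3); at v=-1 this is 36, so v decreases.
u converges to its nearest critical value 1 (a local min of the u-part); v converges to -3. The iterate converges to (1, -3).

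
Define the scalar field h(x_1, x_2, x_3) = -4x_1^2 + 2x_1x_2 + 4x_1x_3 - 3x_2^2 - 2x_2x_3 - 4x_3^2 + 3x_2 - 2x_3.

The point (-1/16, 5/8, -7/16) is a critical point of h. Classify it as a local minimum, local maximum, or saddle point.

The Hessian is constant: H = [[-8, 2, 4], [2, -6, -2], [4, -2, -8]].
Leading principal minors: Δ₁ = -8, Δ₂ = 44, Δ₃ = -256.
The minors alternate sign starting negative (−, +, −), so H is negative definite: a local maximum.

local maximum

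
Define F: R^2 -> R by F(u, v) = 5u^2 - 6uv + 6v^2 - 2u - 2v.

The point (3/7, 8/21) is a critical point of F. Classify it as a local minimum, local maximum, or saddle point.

local minimum

The Hessian of F is constant: H = [[10, -6], [-6, 12]].
det(H) = 10·12 − (-6)² = 84.
det(H) > 0 and tr(H) = 22 > 0, so H is positive definite and the point is a local minimum.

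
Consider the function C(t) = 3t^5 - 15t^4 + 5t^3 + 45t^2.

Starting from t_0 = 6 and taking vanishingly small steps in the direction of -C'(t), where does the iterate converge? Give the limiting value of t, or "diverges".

C'(t) = 15t(t - 3)(t - 2)(t + 1), so C'(6) = 7560.
Gradient descent moves in the -C' direction, i.e. t is decreasing.
The nearest critical point in that direction is t = 3, where C'' = 180 > 0 (a local minimum). The iterate converges there.

3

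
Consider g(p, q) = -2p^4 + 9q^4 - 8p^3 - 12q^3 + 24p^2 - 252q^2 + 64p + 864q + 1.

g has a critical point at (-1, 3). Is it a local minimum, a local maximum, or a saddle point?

The mixed partial ∂²g/∂p∂q is 0, so the Hessian at any point is diag(g_pp, g_qq) = diag(24(-p^2 - 2p + 2), 36(3q^2 - 2q - 14)).
At (-1, 3): H = diag(72, 252).
Both eigenvalues are positive, so H is positive definite: a local minimum.

local minimum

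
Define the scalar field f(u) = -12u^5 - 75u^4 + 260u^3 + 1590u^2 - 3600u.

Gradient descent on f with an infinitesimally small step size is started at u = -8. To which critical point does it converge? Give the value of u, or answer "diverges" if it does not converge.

-5

f'(u) = -60(u - 3)(u - 1)(u + 4)(u + 5), so f'(-8) = -71280.
Gradient descent moves in the -f' direction, i.e. u is increasing.
The nearest critical point in that direction is u = -5, where f'' = 2880 > 0 (a local minimum). The iterate converges there.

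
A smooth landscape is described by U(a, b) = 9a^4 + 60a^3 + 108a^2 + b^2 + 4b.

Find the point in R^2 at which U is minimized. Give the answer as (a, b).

U(a,b) separates as P(a) + Q(b), so its minimum is min P + min Q.
P'(a) = 36a(a + 2)(a + 3) vanishes at a ∈ {-3, -2, 0}; Q'(b) = 2b + 4 vanishes at b ∈ {-2}.
Local minima of P (where P''>0): P(-3)=81, P(0)=0. Local minima of Q: Q(-2)=-4.
So the global minimum of U is P(0) + Q(-2) = 0 − 4 = -4, attained at (0, -2).

(0, -2)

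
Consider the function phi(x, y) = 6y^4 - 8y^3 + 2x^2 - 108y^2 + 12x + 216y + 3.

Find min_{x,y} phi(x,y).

phi(x,y) separates as P(x) + Q(y) + 3, so its minimum is min P + min Q + 3.
P'(x) = 4x + 12 vanishes at x ∈ {-3}; Q'(y) = 24(y - 3)(y - 1)(y + 3) vanishes at y ∈ {-3, 1, 3}.
Local minima of P (where P''>0): P(-3)=-18. Local minima of Q: Q(-3)=-918, Q(3)=-54.
So the global minimum of phi is P(-3) + Q(-3) + 3 = -18 − 918 + 3 = -933, attained at (-3, -3).

-933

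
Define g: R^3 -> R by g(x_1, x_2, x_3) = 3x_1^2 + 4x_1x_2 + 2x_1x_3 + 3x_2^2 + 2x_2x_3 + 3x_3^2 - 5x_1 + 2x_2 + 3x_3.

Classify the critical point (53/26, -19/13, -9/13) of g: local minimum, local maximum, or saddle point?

The Hessian is constant: H = [[6, 4, 2], [4, 6, 2], [2, 2, 6]].
Leading principal minors: Δ₁ = 6, Δ₂ = 20, Δ₃ = 104.
All leading minors are positive, so H is positive definite: a local minimum.

local minimum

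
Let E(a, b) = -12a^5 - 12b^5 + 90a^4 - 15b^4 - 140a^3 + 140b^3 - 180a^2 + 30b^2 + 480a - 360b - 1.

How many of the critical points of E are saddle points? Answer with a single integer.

E separates as a function of a plus a function of b, so ∇E=0 decouples.
∂E/∂a = -60(a - 4)(a - 2)(a - 1)(a + 1) = 0 at a ∈ {-1, 1, 2, 4}; ∂E/∂b = -60(b - 2)(b - 1)(b + 1)(b + 3) = 0 at b ∈ {-3, -1, 1, 2}.
The Hessian is diagonal: diag(E_aa, E_bb). Second derivatives: E_aa(-1)=1800, E_aa(1)=-360, E_aa(2)=360, E_aa(4)=-1800; E_bb(-3)=2400, E_bb(-1)=-720, E_bb(1)=480, E_bb(2)=-900.
Saddle points occur where the two diagonal entries have opposite signs: (-1, -1), (-1, 2), (1, -3), (1, 1), (2, -1), (2, 2), (4, -3), (4, 1). Count: 8.

8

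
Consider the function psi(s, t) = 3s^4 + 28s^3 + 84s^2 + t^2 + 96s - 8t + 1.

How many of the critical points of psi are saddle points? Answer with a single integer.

psi separates as a function of s plus a function of t, so ∇psi=0 decouples.
∂psi/∂s = 12(s + 1)(s + 2)(s + 4) = 0 at s ∈ {-4, -2, -1}; ∂psi/∂t = 2(t - 4) = 0 at t ∈ {4}.
The Hessian is diagonal: diag(psi_ss, psi_tt). Second derivatives: psi_ss(-4)=72, psi_ss(-2)=-24, psi_ss(-1)=36; psi_tt(4)=2.
Saddle points occur where the two diagonal entries have opposite signs: (-2, 4). Count: 1.

1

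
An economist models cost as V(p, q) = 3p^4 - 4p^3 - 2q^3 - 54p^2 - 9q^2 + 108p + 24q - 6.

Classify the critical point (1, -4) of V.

saddle point

The mixed partial ∂²V/∂p∂q is 0, so the Hessian at any point is diag(V_pp, V_qq) = diag(12(3p^2 - 2p - 9), -6(2q + 3)).
At (1, -4): H = diag(-96, 30).
The eigenvalues have opposite signs, so H is indefinite: a saddle point.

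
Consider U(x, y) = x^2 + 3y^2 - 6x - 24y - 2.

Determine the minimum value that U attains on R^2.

U(x,y) separates as P(x) + Q(y) − 2, so its minimum is min P + min Q − 2.
P'(x) = 2x - 6 vanishes at x ∈ {3}; Q'(y) = 6y - 24 vanishes at y ∈ {4}.
Local minima of P (where P''>0): P(3)=-9. Local minima of Q: Q(4)=-48.
So the global minimum of U is P(3) + Q(4) − 2 = -9 − 48 − 2 = -59, attained at (3, 4).

-59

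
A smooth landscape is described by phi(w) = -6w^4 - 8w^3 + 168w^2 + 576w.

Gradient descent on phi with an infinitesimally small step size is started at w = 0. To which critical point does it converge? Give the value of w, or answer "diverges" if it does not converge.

-2

phi'(w) = -24(w - 4)(w + 2)(w + 3), so phi'(0) = 576.
Gradient descent moves in the -phi' direction, i.e. w is decreasing.
The nearest critical point in that direction is w = -2, where phi'' = 144 > 0 (a local minimum). The iterate converges there.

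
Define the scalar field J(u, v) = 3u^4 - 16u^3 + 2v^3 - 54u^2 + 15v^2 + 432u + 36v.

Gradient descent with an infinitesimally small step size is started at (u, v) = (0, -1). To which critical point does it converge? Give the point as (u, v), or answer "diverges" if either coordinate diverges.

(-3, -2)

J is separable, so gradient descent decouples: u follows -∂J/∂u, v follows -∂J/∂v.
∂J/∂u = 12(u - 4)(u - 3)(u + 3); at u=0 this is 432, so u decreases.
∂J/∂v = 6(v + 2)(v + 3); at v=-1 this is 12, so v decreases.
u converges to its nearest critical value -3 (a local min of the u-part); v converges to -2. The iterate converges to (-3, -2).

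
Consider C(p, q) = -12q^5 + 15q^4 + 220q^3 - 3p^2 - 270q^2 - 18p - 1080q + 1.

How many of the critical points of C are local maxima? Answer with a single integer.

C separates as a function of p plus a function of q, so ∇C=0 decouples.
∂C/∂p = -6(p + 3) = 0 at p ∈ {-3}; ∂C/∂q = -60(q - 3)(q - 2)(q + 1)(q + 3) = 0 at q ∈ {-3, -1, 2, 3}.
The Hessian is diagonal: diag(C_pp, C_qq). Second derivatives: C_pp(-3)=-6; C_qq(-3)=3600, C_qq(-1)=-1440, C_qq(2)=900, C_qq(3)=-1440.
Local maxima occur where both diagonal entries negative: (-3, -1), (-3, 3). Count: 2.

2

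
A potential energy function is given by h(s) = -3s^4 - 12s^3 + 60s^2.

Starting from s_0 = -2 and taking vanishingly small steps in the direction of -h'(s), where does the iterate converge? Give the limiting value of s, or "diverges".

h'(s) = -12s(s - 2)(s + 5), so h'(-2) = -288.
Gradient descent moves in the -h' direction, i.e. s is increasing.
The nearest critical point in that direction is s = 0, where h'' = 120 > 0 (a local minimum). The iterate converges there.

0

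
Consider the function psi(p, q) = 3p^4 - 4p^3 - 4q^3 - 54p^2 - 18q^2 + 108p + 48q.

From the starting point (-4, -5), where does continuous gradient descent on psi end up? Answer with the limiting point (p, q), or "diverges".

psi is separable, so gradient descent decouples: p follows -∂psi/∂p, q follows -∂psi/∂q.
∂psi/∂p = 12(p - 3)(p - 1)(p + 3); at p=-4 this is -420, so p increases.
∂psi/∂q = -12(q - 1)(q + 4); at q=-5 this is -72, so q increases.
p converges to its nearest critical value -3 (a local min of the p-part); q converges to -4. The iterate converges to (-3, -4).

(-3, -4)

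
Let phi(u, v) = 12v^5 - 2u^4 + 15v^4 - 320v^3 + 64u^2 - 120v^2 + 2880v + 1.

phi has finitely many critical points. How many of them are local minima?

2

phi separates as a function of u plus a function of v, so ∇phi=0 decouples.
∂phi/∂u = -8u(u - 4)(u + 4) = 0 at u ∈ {-4, 0, 4}; ∂phi/∂v = 60(v - 3)(v - 2)(v + 2)(v + 4) = 0 at v ∈ {-4, -2, 2, 3}.
The Hessian is diagonal: diag(phi_uu, phi_vv). Second derivatives: phi_uu(-4)=-256, phi_uu(0)=128, phi_uu(4)=-256; phi_vv(-4)=-5040, phi_vv(-2)=2400, phi_vv(2)=-1440, phi_vv(3)=2100.
Local minima occur where both diagonal entries positive: (0, -2), (0, 3). Count: 2.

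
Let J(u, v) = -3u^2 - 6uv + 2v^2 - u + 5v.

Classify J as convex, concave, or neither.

neither

J is quadratic, so its Hessian is the constant matrix H = [[-6, -6], [-6, 4]].
det(H) = -60, tr(H) = -2.
det(H) < 0, so H is indefinite: neither convex nor concave.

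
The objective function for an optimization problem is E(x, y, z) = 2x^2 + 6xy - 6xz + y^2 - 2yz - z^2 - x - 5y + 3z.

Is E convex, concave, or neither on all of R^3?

neither

E is quadratic, so its Hessian is the constant matrix H = [[4, 6, -6], [6, 2, -2], [-6, -2, -2]].
Leading principal minors: 4, -28, 112.
Neither pattern holds ⇒ H is indefinite ⇒ neither convex nor concave.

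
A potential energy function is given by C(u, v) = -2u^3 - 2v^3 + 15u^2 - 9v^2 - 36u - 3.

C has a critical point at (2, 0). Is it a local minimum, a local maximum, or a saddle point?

saddle point

The mixed partial ∂²C/∂u∂v is 0, so the Hessian at any point is diag(C_uu, C_vv) = diag(6(-2u + 5), -6(2v + 3)).
At (2, 0): H = diag(6, -18).
The eigenvalues have opposite signs, so H is indefinite: a saddle point.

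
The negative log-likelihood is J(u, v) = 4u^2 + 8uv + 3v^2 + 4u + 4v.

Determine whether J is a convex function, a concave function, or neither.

neither

J is quadratic, so its Hessian is the constant matrix H = [[8, 8], [8, 6]].
det(H) = -16, tr(H) = 14.
det(H) < 0, so H is indefinite: neither convex nor concave.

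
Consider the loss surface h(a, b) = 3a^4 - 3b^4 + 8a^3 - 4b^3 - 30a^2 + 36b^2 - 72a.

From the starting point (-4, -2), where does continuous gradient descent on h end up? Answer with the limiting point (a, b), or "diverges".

h is separable, so gradient descent decouples: a follows -∂h/∂a, b follows -∂h/∂b.
∂h/∂a = 12(a - 2)(a + 1)(a + 3); at a=-4 this is -216, so a increases.
∂h/∂b = -12b(b - 2)(b + 3); at b=-2 this is -96, so b increases.
a converges to its nearest critical value -3 (a local min of the a-part); b converges to 0. The iterate converges to (-3, 0).

(-3, 0)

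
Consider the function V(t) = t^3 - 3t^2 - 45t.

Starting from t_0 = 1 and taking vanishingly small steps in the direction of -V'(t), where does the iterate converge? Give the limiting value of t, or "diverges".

V'(t) = 3(t - 5)(t + 3), so V'(1) = -48.
Gradient descent moves in the -V' direction, i.e. t is increasing.
The nearest critical point in that direction is t = 5, where V'' = 24 > 0 (a local minimum). The iterate converges there.

5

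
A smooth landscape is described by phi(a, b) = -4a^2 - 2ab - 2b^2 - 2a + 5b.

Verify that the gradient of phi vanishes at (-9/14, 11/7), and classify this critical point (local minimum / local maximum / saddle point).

∇phi = (-8a - 2b - 2, -2a - 4b + 5); substituting (-9/14, 11/7) gives ∇phi = (0, 0), so (-9/14, 11/7) is indeed a critical point.
The Hessian of phi is constant: H = [[-8, -2], [-2, -4]].
det(H) = (-8)·(-4) − (-2)² = 28.
det(H) > 0 and tr(H) = -12 < 0, so H is negative definite and the point is a local maximum.

local maximum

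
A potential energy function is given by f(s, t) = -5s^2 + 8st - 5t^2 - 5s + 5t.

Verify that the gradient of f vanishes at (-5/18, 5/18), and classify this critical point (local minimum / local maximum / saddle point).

∇f = (-10s + 8t - 5, 8s - 10t + 5); substituting (-5/18, 5/18) gives ∇f = (0, 0), so (-5/18, 5/18) is indeed a critical point.
The Hessian of f is constant: H = [[-10, 8], [8, -10]].
det(H) = (-10)·(-10) − 8² = 36.
det(H) > 0 and tr(H) = -20 < 0, so H is negative definite and the point is a local maximum.

local maximum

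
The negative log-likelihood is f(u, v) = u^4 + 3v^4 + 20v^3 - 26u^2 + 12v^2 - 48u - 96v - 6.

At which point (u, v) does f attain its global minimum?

(4, 1)

f(u,v) separates as P(u) + Q(v) − 6, so its minimum is min P + min Q − 6.
P'(u) = 4(u - 4)(u + 1)(u + 3) vanishes at u ∈ {-3, -1, 4}; Q'(v) = 12(v - 1)(v + 2)(v + 4) vanishes at v ∈ {-4, -2, 1}.
Local minima of P (where P''>0): P(-3)=-9, P(4)=-352. Local minima of Q: Q(-4)=64, Q(1)=-61.
So the global minimum of f is P(4) + Q(1) − 6 = -352 − 61 − 6 = -419, attained at (4, 1).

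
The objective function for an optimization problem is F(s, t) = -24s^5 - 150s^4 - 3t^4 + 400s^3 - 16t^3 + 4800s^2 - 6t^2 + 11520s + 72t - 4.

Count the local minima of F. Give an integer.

F separates as a function of s plus a function of t, so ∇F=0 decouples.
∂F/∂s = -120(s - 4)(s + 2)(s + 3)(s + 4) = 0 at s ∈ {-4, -3, -2, 4}; ∂F/∂t = -12(t - 1)(t + 2)(t + 3) = 0 at t ∈ {-3, -2, 1}.
The Hessian is diagonal: diag(F_ss, F_tt). Second derivatives: F_ss(-4)=1920, F_ss(-3)=-840, F_ss(-2)=1440, F_ss(4)=-40320; F_tt(-3)=-48, F_tt(-2)=36, F_tt(1)=-144.
Local minima occur where both diagonal entries positive: (-4, -2), (-2, -2). Count: 2.

2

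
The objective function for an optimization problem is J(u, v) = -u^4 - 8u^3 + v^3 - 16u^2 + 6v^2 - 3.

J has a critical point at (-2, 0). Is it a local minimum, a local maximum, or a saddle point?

local minimum

The mixed partial ∂²J/∂u∂v is 0, so the Hessian at any point is diag(J_uu, J_vv) = diag(-4(3u^2 + 12u + 8), 6(v + 2)).
At (-2, 0): H = diag(16, 12).
Both eigenvalues are positive, so H is positive definite: a local minimum.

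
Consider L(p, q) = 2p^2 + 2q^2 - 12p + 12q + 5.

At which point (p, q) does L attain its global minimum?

L(p,q) separates as A(p) + B(q) + 5, so its minimum is min A + min B + 5.
A'(p) = 4p - 12 vanishes at p ∈ {3}; B'(q) = 4q + 12 vanishes at q ∈ {-3}.
Local minima of A (where A''>0): A(3)=-18. Local minima of B: B(-3)=-18.
So the global minimum of L is A(3) + B(-3) + 5 = -18 − 18 + 5 = -31, attained at (3, -3).

(3, -3)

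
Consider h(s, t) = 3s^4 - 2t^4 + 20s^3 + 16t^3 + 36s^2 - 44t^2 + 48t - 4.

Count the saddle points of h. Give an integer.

5

h separates as a function of s plus a function of t, so ∇h=0 decouples.
∂h/∂s = 12s(s + 2)(s + 3) = 0 at s ∈ {-3, -2, 0}; ∂h/∂t = -8(t - 3)(t - 2)(t - 1) = 0 at t ∈ {1, 2, 3}.
The Hessian is diagonal: diag(h_ss, h_tt). Second derivatives: h_ss(-3)=36, h_ss(-2)=-24, h_ss(0)=72; h_tt(1)=-16, h_tt(2)=8, h_tt(3)=-16.
Saddle points occur where the two diagonal entries have opposite signs: (-3, 1), (-3, 3), (-2, 2), (0, 1), (0, 3). Count: 5.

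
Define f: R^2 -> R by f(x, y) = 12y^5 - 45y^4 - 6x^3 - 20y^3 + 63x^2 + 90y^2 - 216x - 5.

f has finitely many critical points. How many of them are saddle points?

4

f separates as a function of x plus a function of y, so ∇f=0 decouples.
∂f/∂x = -18(x - 4)(x - 3) = 0 at x ∈ {3, 4}; ∂f/∂y = 60y(y - 3)(y - 1)(y + 1) = 0 at y ∈ {-1, 0, 1, 3}.
The Hessian is diagonal: diag(f_xx, f_yy). Second derivatives: f_xx(3)=18, f_xx(4)=-18; f_yy(-1)=-480, f_yy(0)=180, f_yy(1)=-240, f_yy(3)=1440.
Saddle points occur where the two diagonal entries have opposite signs: (3, -1), (3, 1), (4, 0), (4, 3). Count: 4.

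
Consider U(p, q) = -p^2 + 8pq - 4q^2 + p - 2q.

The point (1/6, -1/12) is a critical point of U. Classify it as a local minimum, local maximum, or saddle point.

saddle point

The Hessian of U is constant: H = [[-2, 8], [8, -8]].
det(H) = (-2)·(-8) − 8² = -48.
Since det(H) < 0, H is indefinite and the critical point is a saddle point.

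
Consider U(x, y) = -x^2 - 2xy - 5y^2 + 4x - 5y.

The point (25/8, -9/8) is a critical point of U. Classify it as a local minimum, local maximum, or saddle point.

The Hessian of U is constant: H = [[-2, -2], [-2, -10]].
det(H) = (-2)·(-10) − (-2)² = 16.
det(H) > 0 and tr(H) = -12 < 0, so H is negative definite and the point is a local maximum.

local maximum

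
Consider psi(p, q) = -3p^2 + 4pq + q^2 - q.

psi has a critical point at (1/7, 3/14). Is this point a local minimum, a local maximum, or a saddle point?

saddle point

The Hessian of psi is constant: H = [[-6, 4], [4, 2]].
det(H) = (-6)·2 − 4² = -28.
Since det(H) < 0, H is indefinite and the critical point is a saddle point.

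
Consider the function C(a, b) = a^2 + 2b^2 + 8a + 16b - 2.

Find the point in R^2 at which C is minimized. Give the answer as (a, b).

(-4, -4)

C(a,b) separates as P(a) + Q(b) − 2, so its minimum is min P + min Q − 2.
P'(a) = 2a + 8 vanishes at a ∈ {-4}; Q'(b) = 4b + 16 vanishes at b ∈ {-4}.
Local minima of P (where P''>0): P(-4)=-16. Local minima of Q: Q(-4)=-32.
So the global minimum of C is P(-4) + Q(-4) − 2 = -16 − 32 − 2 = -50, attained at (-4, -4).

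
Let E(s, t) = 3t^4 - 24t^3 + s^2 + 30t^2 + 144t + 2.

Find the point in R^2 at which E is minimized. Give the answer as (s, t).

(0, -1)

E(s,t) separates as P(s) + Q(t) + 2, so its minimum is min P + min Q + 2.
P'(s) = 2s vanishes at s ∈ {0}; Q'(t) = 12(t - 4)(t - 3)(t + 1) vanishes at t ∈ {-1, 3, 4}.
Local minima of P (where P''>0): P(0)=0. Local minima of Q: Q(-1)=-87, Q(4)=288.
So the global minimum of E is P(0) + Q(-1) + 2 = 0 − 87 + 2 = -85, attained at (0, -1).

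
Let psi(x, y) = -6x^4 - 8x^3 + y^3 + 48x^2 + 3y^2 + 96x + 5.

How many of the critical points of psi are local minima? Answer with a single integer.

1

psi separates as a function of x plus a function of y, so ∇psi=0 decouples.
∂psi/∂x = -24(x - 2)(x + 1)(x + 2) = 0 at x ∈ {-2, -1, 2}; ∂psi/∂y = 3y(y + 2) = 0 at y ∈ {-2, 0}.
The Hessian is diagonal: diag(psi_xx, psi_yy). Second derivatives: psi_xx(-2)=-96, psi_xx(-1)=72, psi_xx(2)=-288; psi_yy(-2)=-6, psi_yy(0)=6.
Local minima occur where both diagonal entries positive: (-1, 0). Count: 1.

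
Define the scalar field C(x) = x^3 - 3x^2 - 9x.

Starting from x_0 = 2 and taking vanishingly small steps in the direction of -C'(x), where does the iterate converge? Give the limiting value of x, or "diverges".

C'(x) = 3(x - 3)(x + 1), so C'(2) = -9.
Gradient descent moves in the -C' direction, i.e. x is increasing.
The nearest critical point in that direction is x = 3, where C'' = 12 > 0 (a local minimum). The iterate converges there.

3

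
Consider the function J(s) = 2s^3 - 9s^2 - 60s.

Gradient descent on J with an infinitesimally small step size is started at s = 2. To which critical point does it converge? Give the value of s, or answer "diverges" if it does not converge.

5

J'(s) = 6(s - 5)(s + 2), so J'(2) = -72.
Gradient descent moves in the -J' direction, i.e. s is increasing.
The nearest critical point in that direction is s = 5, where J'' = 42 > 0 (a local minimum). The iterate converges there.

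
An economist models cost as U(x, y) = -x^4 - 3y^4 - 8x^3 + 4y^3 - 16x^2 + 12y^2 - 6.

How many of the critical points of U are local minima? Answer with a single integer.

1

U separates as a function of x plus a function of y, so ∇U=0 decouples.
∂U/∂x = -4x(x + 2)(x + 4) = 0 at x ∈ {-4, -2, 0}; ∂U/∂y = -12y(y - 2)(y + 1) = 0 at y ∈ {-1, 0, 2}.
The Hessian is diagonal: diag(U_xx, U_yy). Second derivatives: U_xx(-4)=-32, U_xx(-2)=16, U_xx(0)=-32; U_yy(-1)=-36, U_yy(0)=24, U_yy(2)=-72.
Local minima occur where both diagonal entries positive: (-2, 0). Count: 1.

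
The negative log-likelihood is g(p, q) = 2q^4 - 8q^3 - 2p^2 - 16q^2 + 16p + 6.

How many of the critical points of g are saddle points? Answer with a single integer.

2

g separates as a function of p plus a function of q, so ∇g=0 decouples.
∂g/∂p = -4(p - 4) = 0 at p ∈ {4}; ∂g/∂q = 8q(q - 4)(q + 1) = 0 at q ∈ {-1, 0, 4}.
The Hessian is diagonal: diag(g_pp, g_qq). Second derivatives: g_pp(4)=-4; g_qq(-1)=40, g_qq(0)=-32, g_qq(4)=160.
Saddle points occur where the two diagonal entries have opposite signs: (4, -1), (4, 4). Count: 2.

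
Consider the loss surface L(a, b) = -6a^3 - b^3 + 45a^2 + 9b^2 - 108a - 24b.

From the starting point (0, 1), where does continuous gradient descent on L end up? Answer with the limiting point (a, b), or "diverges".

(2, 2)

L is separable, so gradient descent decouples: a follows -∂L/∂a, b follows -∂L/∂b.
∂L/∂a = -18(a - 3)(a - 2); at a=0 this is -108, so a increases.
∂L/∂b = -3(b - 4)(b - 2); at b=1 this is -9, so b increases.
a converges to its nearest critical value 2 (a local min of the a-part); b converges to 2. The iterate converges to (2, 2).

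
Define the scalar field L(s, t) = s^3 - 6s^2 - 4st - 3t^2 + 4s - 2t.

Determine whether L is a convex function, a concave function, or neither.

neither

The term s^3 is cubic, so the Hessian is not constant.
∂²L/∂s² = 6s - 12, which takes both signs as s varies (negative for sufficiently negative s). A diagonal entry of the Hessian changing sign means the Hessian is neither positive- nor negative-semidefinite on all of R^2.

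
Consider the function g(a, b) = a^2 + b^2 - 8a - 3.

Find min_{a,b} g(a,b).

-19

g(a,b) separates as P(a) + Q(b) − 3, so its minimum is min P + min Q − 3.
P'(a) = 2a - 8 vanishes at a ∈ {4}; Q'(b) = 2b vanishes at b ∈ {0}.
Local minima of P (where P''>0): P(4)=-16. Local minima of Q: Q(0)=0.
So the global minimum of g is P(4) + Q(0) − 3 = -16 + 0 − 3 = -19, attained at (4, 0).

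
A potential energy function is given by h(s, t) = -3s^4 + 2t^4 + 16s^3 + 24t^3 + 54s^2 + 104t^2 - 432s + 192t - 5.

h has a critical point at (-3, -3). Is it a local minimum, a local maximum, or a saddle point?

The mixed partial ∂²h/∂s∂t is 0, so the Hessian at any point is diag(h_ss, h_tt) = diag(12(-3s^2 + 8s + 9), 8(3t^2 + 18t + 26)).
At (-3, -3): H = diag(-504, -8).
Both eigenvalues are negative, so H is negative definite: a local maximum.

local maximum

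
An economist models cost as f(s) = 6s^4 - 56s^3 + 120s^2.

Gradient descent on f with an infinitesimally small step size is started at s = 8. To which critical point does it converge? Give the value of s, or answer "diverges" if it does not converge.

5

f'(s) = 24s(s - 5)(s - 2), so f'(8) = 3456.
Gradient descent moves in the -f' direction, i.e. s is decreasing.
The nearest critical point in that direction is s = 5, where f'' = 360 > 0 (a local minimum). The iterate converges there.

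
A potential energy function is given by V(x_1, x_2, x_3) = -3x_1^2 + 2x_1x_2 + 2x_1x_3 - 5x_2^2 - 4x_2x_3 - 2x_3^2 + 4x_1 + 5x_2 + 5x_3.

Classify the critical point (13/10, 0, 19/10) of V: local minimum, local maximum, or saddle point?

The Hessian is constant: H = [[-6, 2, 2], [2, -10, -4], [2, -4, -4]].
Leading principal minors: Δ₁ = -6, Δ₂ = 56, Δ₃ = -120.
The minors alternate sign starting negative (−, +, −), so H is negative definite: a local maximum.

local maximum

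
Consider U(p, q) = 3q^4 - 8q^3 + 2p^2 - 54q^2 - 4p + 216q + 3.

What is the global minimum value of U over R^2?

-674

U(p,q) separates as A(p) + B(q) + 3, so its minimum is min A + min B + 3.
A'(p) = 4p - 4 vanishes at p ∈ {1}; B'(q) = 12(q - 3)(q - 2)(q + 3) vanishes at q ∈ {-3, 2, 3}.
Local minima of A (where A''>0): A(1)=-2. Local minima of B: B(-3)=-675, B(3)=189.
So the global minimum of U is A(1) + B(-3) + 3 = -2 − 675 + 3 = -674, attained at (1, -3).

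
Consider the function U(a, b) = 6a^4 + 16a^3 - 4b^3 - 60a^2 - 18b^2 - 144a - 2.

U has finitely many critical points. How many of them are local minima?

U separates as a function of a plus a function of b, so ∇U=0 decouples.
∂U/∂a = 24(a - 2)(a + 1)(a + 3) = 0 at a ∈ {-3, -1, 2}; ∂U/∂b = -12b(b + 3) = 0 at b ∈ {-3, 0}.
The Hessian is diagonal: diag(U_aa, U_bb). Second derivatives: U_aa(-3)=240, U_aa(-1)=-144, U_aa(2)=360; U_bb(-3)=36, U_bb(0)=-36.
Local minima occur where both diagonal entries positive: (-3, -3), (2, -3). Count: 2.

2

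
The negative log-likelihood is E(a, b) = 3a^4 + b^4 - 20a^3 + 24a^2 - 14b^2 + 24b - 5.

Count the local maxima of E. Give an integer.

1

E separates as a function of a plus a function of b, so ∇E=0 decouples.
∂E/∂a = 12a(a - 4)(a - 1) = 0 at a ∈ {0, 1, 4}; ∂E/∂b = 4(b - 2)(b - 1)(b + 3) = 0 at b ∈ {-3, 1, 2}.
The Hessian is diagonal: diag(E_aa, E_bb). Second derivatives: E_aa(0)=48, E_aa(1)=-36, E_aa(4)=144; E_bb(-3)=80, E_bb(1)=-16, E_bb(2)=20.
Local maxima occur where both diagonal entries negative: (1, 1). Count: 1.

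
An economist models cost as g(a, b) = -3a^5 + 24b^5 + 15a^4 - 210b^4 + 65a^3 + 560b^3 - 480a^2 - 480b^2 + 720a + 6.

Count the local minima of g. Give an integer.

g separates as a function of a plus a function of b, so ∇g=0 decouples.
∂g/∂a = -15(a - 4)(a - 3)(a - 1)(a + 4) = 0 at a ∈ {-4, 1, 3, 4}; ∂g/∂b = 120b(b - 4)(b - 2)(b - 1) = 0 at b ∈ {0, 1, 2, 4}.
The Hessian is diagonal: diag(g_aa, g_bb). Second derivatives: g_aa(-4)=4200, g_aa(1)=-450, g_aa(3)=210, g_aa(4)=-360; g_bb(0)=-960, g_bb(1)=360, g_bb(2)=-480, g_bb(4)=2880.
Local minima occur where both diagonal entries positive: (-4, 1), (-4, 4), (3, 1), (3, 4). Count: 4.

4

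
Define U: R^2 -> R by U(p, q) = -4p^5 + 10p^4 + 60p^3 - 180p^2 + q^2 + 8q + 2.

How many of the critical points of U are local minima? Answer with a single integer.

U separates as a function of p plus a function of q, so ∇U=0 decouples.
∂U/∂p = -20p(p - 3)(p - 2)(p + 3) = 0 at p ∈ {-3, 0, 2, 3}; ∂U/∂q = 2(q + 4) = 0 at q ∈ {-4}.
The Hessian is diagonal: diag(U_pp, U_qq). Second derivatives: U_pp(-3)=1800, U_pp(0)=-360, U_pp(2)=200, U_pp(3)=-360; U_qq(-4)=2.
Local minima occur where both diagonal entries positive: (-3, -4), (2, -4). Count: 2.

2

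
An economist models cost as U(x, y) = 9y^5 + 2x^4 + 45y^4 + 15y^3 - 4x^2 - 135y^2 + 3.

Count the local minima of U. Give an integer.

4

U separates as a function of x plus a function of y, so ∇U=0 decouples.
∂U/∂x = 8x(x - 1)(x + 1) = 0 at x ∈ {-1, 0, 1}; ∂U/∂y = 45y(y - 1)(y + 2)(y + 3) = 0 at y ∈ {-3, -2, 0, 1}.
The Hessian is diagonal: diag(U_xx, U_yy). Second derivatives: U_xx(-1)=16, U_xx(0)=-8, U_xx(1)=16; U_yy(-3)=-540, U_yy(-2)=270, U_yy(0)=-270, U_yy(1)=540.
Local minima occur where both diagonal entries positive: (-1, -2), (-1, 1), (1, -2), (1, 1). Count: 4.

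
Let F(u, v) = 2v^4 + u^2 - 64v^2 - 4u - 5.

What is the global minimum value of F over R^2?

F(u,v) separates as P(u) + Q(v) − 5, so its minimum is min P + min Q − 5.
P'(u) = 2u - 4 vanishes at u ∈ {2}; Q'(v) = 8v(v - 4)(v + 4) vanishes at v ∈ {-4, 0, 4}.
Local minima of P (where P''>0): P(2)=-4. Local minima of Q: Q(-4)=-512, Q(4)=-512.
So the global minimum of F is P(2) + Q(-4) − 5 = -4 − 512 − 5 = -521, attained at (2, -4).

-521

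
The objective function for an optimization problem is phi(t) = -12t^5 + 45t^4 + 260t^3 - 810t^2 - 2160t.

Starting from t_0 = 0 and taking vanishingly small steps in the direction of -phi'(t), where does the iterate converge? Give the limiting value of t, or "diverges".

3

phi'(t) = -60(t - 4)(t - 3)(t + 1)(t + 3), so phi'(0) = -2160.
Gradient descent moves in the -phi' direction, i.e. t is increasing.
The nearest critical point in that direction is t = 3, where phi'' = 1440 > 0 (a local minimum). The iterate converges there.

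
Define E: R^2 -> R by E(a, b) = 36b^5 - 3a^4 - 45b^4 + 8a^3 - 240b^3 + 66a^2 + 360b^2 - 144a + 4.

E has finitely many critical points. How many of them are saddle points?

6

E separates as a function of a plus a function of b, so ∇E=0 decouples.
∂E/∂a = -12(a - 4)(a - 1)(a + 3) = 0 at a ∈ {-3, 1, 4}; ∂E/∂b = 180b(b - 2)(b - 1)(b + 2) = 0 at b ∈ {-2, 0, 1, 2}.
The Hessian is diagonal: diag(E_aa, E_bb). Second derivatives: E_aa(-3)=-336, E_aa(1)=144, E_aa(4)=-252; E_bb(-2)=-4320, E_bb(0)=720, E_bb(1)=-540, E_bb(2)=1440.
Saddle points occur where the two diagonal entries have opposite signs: (-3, 0), (-3, 2), (1, -2), (1, 1), (4, 0), (4, 2). Count: 6.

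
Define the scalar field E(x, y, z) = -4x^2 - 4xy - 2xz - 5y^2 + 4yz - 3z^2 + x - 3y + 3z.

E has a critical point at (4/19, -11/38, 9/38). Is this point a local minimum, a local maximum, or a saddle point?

The Hessian is constant: H = [[-8, -4, -2], [-4, -10, 4], [-2, 4, -6]].
Leading principal minors: Δ₁ = -8, Δ₂ = 64, Δ₃ = -152.
The minors alternate sign starting negative (−, +, −), so H is negative definite: a local maximum.

local maximum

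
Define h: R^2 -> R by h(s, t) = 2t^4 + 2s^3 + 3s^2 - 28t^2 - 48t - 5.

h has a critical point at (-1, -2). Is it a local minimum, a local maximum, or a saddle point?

saddle point

The mixed partial ∂²h/∂s∂t is 0, so the Hessian at any point is diag(h_ss, h_tt) = diag(6(2s + 1), 8(3t^2 - 7)).
At (-1, -2): H = diag(-6, 40).
The eigenvalues have opposite signs, so H is indefinite: a saddle point.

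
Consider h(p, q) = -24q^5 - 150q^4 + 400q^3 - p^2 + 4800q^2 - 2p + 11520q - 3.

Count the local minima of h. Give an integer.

0

h separates as a function of p plus a function of q, so ∇h=0 decouples.
∂h/∂p = -2(p + 1) = 0 at p ∈ {-1}; ∂h/∂q = -120(q - 4)(q + 2)(q + 3)(q + 4) = 0 at q ∈ {-4, -3, -2, 4}.
The Hessian is diagonal: diag(h_pp, h_qq). Second derivatives: h_pp(-1)=-2; h_qq(-4)=1920, h_qq(-3)=-840, h_qq(-2)=1440, h_qq(4)=-40320.
Local minima occur where both diagonal entries positive: none. Count: 0.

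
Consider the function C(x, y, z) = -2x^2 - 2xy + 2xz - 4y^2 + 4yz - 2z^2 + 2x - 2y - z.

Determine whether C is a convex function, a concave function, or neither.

concave

C is quadratic, so its Hessian is the constant matrix H = [[-4, -2, 2], [-2, -8, 4], [2, 4, -4]].
Leading principal minors: -4, 28, -48.
Signs alternate −, +, − ⇒ H ≺ 0 ⇒ concave.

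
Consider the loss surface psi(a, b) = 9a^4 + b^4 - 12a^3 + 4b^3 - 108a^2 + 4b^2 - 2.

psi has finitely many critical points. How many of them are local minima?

4

psi separates as a function of a plus a function of b, so ∇psi=0 decouples.
∂psi/∂a = 36a(a - 3)(a + 2) = 0 at a ∈ {-2, 0, 3}; ∂psi/∂b = 4b(b + 1)(b + 2) = 0 at b ∈ {-2, -1, 0}.
The Hessian is diagonal: diag(psi_aa, psi_bb). Second derivatives: psi_aa(-2)=360, psi_aa(0)=-216, psi_aa(3)=540; psi_bb(-2)=8, psi_bb(-1)=-4, psi_bb(0)=8.
Local minima occur where both diagonal entries positive: (-2, -2), (-2, 0), (3, -2), (3, 0). Count: 4.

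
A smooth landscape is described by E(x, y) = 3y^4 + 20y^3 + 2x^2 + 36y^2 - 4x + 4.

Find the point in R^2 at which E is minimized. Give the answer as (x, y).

(1, 0)

E(x,y) separates as P(x) + Q(y) + 4, so its minimum is min P + min Q + 4.
P'(x) = 4x - 4 vanishes at x ∈ {1}; Q'(y) = 12y(y + 2)(y + 3) vanishes at y ∈ {-3, -2, 0}.
Local minima of P (where P''>0): P(1)=-2. Local minima of Q: Q(-3)=27, Q(0)=0.
So the global minimum of E is P(1) + Q(0) + 4 = -2 + 0 + 4 = 2, attained at (1, 0).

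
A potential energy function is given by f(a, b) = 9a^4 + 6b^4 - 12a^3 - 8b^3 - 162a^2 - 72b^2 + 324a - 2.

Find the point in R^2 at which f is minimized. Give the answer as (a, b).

f(a,b) separates as P(a) + Q(b) − 2, so its minimum is min P + min Q − 2.
P'(a) = 36(a - 3)(a - 1)(a + 3) vanishes at a ∈ {-3, 1, 3}; Q'(b) = 24b(b - 3)(b + 2) vanishes at b ∈ {-2, 0, 3}.
Local minima of P (where P''>0): P(-3)=-1377, P(3)=-81. Local minima of Q: Q(-2)=-128, Q(3)=-378.
So the global minimum of f is P(-3) + Q(3) − 2 = -1377 − 378 − 2 = -1757, attained at (-3, 3).

(-3, 3)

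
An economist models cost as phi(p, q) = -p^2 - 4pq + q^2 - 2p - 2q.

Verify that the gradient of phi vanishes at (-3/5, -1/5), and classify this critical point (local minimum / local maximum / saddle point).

saddle point

∇phi = (-2p - 4q - 2, -4p + 2q - 2); substituting (-3/5, -1/5) gives ∇phi = (0, 0), so (-3/5, -1/5) is indeed a critical point.
The Hessian of phi is constant: H = [[-2, -4], [-4, 2]].
det(H) = (-2)·2 − (-4)² = -20.
Since det(H) < 0, H is indefinite and the critical point is a saddle point.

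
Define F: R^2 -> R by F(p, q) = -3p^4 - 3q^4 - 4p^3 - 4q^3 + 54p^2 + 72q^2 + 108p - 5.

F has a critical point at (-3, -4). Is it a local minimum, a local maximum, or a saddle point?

local maximum

The mixed partial ∂²F/∂p∂q is 0, so the Hessian at any point is diag(F_pp, F_qq) = diag(12(-3p^2 - 2p + 9), 12(-3q^2 - 2q + 12)).
At (-3, -4): H = diag(-144, -336).
Both eigenvalues are negative, so H is negative definite: a local maximum.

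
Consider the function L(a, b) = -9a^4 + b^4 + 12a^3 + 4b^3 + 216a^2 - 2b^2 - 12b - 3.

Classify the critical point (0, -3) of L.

local minimum

The mixed partial ∂²L/∂a∂b is 0, so the Hessian at any point is diag(L_aa, L_bb) = diag(36(-3a^2 + 2a + 12), 4(3b^2 + 6b - 1)).
At (0, -3): H = diag(432, 32).
Both eigenvalues are positive, so H is positive definite: a local minimum.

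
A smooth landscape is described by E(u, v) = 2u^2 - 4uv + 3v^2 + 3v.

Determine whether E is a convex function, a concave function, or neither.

E is quadratic, so its Hessian is the constant matrix H = [[4, -4], [-4, 6]].
det(H) = 8, tr(H) = 10.
det(H) > 0 and tr(H) > 0, so H is positive definite everywhere: convex.

convex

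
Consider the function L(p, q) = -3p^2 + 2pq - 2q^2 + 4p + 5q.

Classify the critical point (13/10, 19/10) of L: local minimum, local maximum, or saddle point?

The Hessian of L is constant: H = [[-6, 2], [2, -4]].
det(H) = (-6)·(-4) − 2² = 20.
det(H) > 0 and tr(H) = -10 < 0, so H is negative definite and the point is a local maximum.

local maximum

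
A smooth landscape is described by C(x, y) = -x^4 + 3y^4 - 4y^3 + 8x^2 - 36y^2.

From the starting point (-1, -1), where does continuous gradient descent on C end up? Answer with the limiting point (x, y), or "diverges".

(0, -2)

C is separable, so gradient descent decouples: x follows -∂C/∂x, y follows -∂C/∂y.
∂C/∂x = -4x(x - 2)(x + 2); at x=-1 this is -12, so x increases.
∂C/∂y = 12y(y - 3)(y + 2); at y=-1 this is 48, so y decreases.
x converges to its nearest critical value 0 (a local min of the x-part); y converges to -2. The iterate converges to (0, -2).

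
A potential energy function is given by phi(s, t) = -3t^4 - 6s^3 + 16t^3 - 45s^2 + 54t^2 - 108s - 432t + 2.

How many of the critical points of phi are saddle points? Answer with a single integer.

3

phi separates as a function of s plus a function of t, so ∇phi=0 decouples.
∂phi/∂s = -18(s + 2)(s + 3) = 0 at s ∈ {-3, -2}; ∂phi/∂t = -12(t - 4)(t - 3)(t + 3) = 0 at t ∈ {-3, 3, 4}.
The Hessian is diagonal: diag(phi_ss, phi_tt). Second derivatives: phi_ss(-3)=18, phi_ss(-2)=-18; phi_tt(-3)=-504, phi_tt(3)=72, phi_tt(4)=-84.
Saddle points occur where the two diagonal entries have opposite signs: (-3, -3), (-3, 4), (-2, 3). Count: 3.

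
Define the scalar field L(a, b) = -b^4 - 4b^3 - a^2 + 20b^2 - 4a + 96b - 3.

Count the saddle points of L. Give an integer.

L separates as a function of a plus a function of b, so ∇L=0 decouples.
∂L/∂a = -2(a + 2) = 0 at a ∈ {-2}; ∂L/∂b = -4(b - 3)(b + 2)(b + 4) = 0 at b ∈ {-4, -2, 3}.
The Hessian is diagonal: diag(L_aa, L_bb). Second derivatives: L_aa(-2)=-2; L_bb(-4)=-56, L_bb(-2)=40, L_bb(3)=-140.
Saddle points occur where the two diagonal entries have opposite signs: (-2, -2). Count: 1.

1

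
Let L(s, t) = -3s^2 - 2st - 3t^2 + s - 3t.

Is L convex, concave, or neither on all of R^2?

L is quadratic, so its Hessian is the constant matrix H = [[-6, -2], [-2, -6]].
det(H) = 32, tr(H) = -12.
det(H) > 0 and tr(H) < 0, so H is negative definite everywhere: concave.

concave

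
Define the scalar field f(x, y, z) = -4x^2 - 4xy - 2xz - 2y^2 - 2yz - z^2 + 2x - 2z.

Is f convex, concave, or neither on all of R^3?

f is quadratic, so its Hessian is the constant matrix H = [[-8, -4, -2], [-4, -4, -2], [-2, -2, -2]].
Leading principal minors: -8, 16, -16.
Signs alternate −, +, − ⇒ H ≺ 0 ⇒ concave.

concave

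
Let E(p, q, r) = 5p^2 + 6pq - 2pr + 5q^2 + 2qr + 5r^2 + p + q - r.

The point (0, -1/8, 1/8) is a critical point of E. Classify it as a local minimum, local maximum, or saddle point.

The Hessian is constant: H = [[10, 6, -2], [6, 10, 2], [-2, 2, 10]].
Leading principal minors: Δ₁ = 10, Δ₂ = 64, Δ₃ = 512.
All leading minors are positive, so H is positive definite: a local minimum.

local minimum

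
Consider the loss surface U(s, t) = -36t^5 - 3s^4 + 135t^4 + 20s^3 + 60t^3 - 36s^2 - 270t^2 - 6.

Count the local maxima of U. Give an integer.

4

U separates as a function of s plus a function of t, so ∇U=0 decouples.
∂U/∂s = -12s(s - 3)(s - 2) = 0 at s ∈ {0, 2, 3}; ∂U/∂t = -180t(t - 3)(t - 1)(t + 1) = 0 at t ∈ {-1, 0, 1, 3}.
The Hessian is diagonal: diag(U_ss, U_tt). Second derivatives: U_ss(0)=-72, U_ss(2)=24, U_ss(3)=-36; U_tt(-1)=1440, U_tt(0)=-540, U_tt(1)=720, U_tt(3)=-4320.
Local maxima occur where both diagonal entries negative: (0, 0), (0, 3), (3, 0), (3, 3). Count: 4.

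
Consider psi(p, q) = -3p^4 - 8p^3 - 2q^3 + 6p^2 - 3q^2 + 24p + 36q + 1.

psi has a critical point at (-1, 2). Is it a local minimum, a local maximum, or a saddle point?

The mixed partial ∂²psi/∂p∂q is 0, so the Hessian at any point is diag(psi_pp, psi_qq) = diag(12(-3p^2 - 4p + 1), -6(2q + 1)).
At (-1, 2): H = diag(24, -30).
The eigenvalues have opposite signs, so H is indefinite: a saddle point.

saddle point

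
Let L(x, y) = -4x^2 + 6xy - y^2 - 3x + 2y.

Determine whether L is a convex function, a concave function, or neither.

L is quadratic, so its Hessian is the constant matrix H = [[-8, 6], [6, -2]].
det(H) = -20, tr(H) = -10.
det(H) < 0, so H is indefinite: neither convex nor concave.

neither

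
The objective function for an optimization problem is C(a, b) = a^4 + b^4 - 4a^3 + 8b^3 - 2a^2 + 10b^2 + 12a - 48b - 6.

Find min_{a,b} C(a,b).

-44

C(a,b) separates as P(a) + Q(b) − 6, so its minimum is min P + min Q − 6.
P'(a) = 4(a - 3)(a - 1)(a + 1) vanishes at a ∈ {-1, 1, 3}; Q'(b) = 4(b - 1)(b + 3)(b + 4) vanishes at b ∈ {-4, -3, 1}.
Local minima of P (where P''>0): P(-1)=-9, P(3)=-9. Local minima of Q: Q(-4)=96, Q(1)=-29.
So the global minimum of C is P(-1) + Q(1) − 6 = -9 − 29 − 6 = -44, attained at (-1, 1).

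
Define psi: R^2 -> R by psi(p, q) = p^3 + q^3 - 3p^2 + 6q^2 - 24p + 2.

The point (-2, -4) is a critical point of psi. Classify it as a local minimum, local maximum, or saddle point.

local maximum

The mixed partial ∂²psi/∂p∂q is 0, so the Hessian at any point is diag(psi_pp, psi_qq) = diag(6(p - 1), 6(q + 2)).
At (-2, -4): H = diag(-18, -12).
Both eigenvalues are negative, so H is negative definite: a local maximum.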